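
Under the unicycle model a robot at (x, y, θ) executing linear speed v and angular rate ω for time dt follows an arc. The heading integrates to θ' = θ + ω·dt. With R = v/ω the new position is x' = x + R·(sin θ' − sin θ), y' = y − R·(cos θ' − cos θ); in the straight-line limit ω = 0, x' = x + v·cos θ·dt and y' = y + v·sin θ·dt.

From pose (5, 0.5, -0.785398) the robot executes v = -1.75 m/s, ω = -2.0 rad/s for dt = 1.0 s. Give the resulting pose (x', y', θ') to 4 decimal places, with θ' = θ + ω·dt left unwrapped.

(5.3136, 1.9388, -2.7854)

θ' = -0.7854 + -2.0·1.0 = -2.7854
R = v/ω = -1.75/-2.0 = 0.8750
x' = 5 + 0.8750·(sin -2.7854 − sin -0.7854) = 5.3136
y' = 0.5 − 0.8750·(cos -2.7854 − cos -0.7854) = 1.9388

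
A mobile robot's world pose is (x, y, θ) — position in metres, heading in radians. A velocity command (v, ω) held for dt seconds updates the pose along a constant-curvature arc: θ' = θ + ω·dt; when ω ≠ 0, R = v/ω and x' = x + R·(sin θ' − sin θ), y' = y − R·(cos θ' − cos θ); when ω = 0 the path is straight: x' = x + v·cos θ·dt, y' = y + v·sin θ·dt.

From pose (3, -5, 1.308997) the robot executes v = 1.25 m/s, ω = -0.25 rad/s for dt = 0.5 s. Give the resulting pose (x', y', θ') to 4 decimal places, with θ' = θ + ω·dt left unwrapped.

(3.1990, -4.4080, 1.1840)

θ' = 1.3090 + -0.25·0.5 = 1.1840
R = v/ω = 1.25/-0.25 = -5.0000
x' = 3 + -5.0000·(sin 1.1840 − sin 1.3090) = 3.1990
y' = -5 − -5.0000·(cos 1.1840 − cos 1.3090) = -4.4080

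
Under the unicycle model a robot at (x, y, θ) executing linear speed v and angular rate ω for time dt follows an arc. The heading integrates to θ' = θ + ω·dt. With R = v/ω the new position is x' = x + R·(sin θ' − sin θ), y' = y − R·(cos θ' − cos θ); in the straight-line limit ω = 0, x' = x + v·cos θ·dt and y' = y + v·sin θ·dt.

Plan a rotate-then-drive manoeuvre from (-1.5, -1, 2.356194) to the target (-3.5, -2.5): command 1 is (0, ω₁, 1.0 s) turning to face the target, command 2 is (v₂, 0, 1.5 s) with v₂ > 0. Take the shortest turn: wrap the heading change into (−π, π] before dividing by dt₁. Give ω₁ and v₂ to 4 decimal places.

ω₁ = 1.4289, v₂ = 1.6667

heading to target = atan2(-2.5−-1, -3.5−-1.5) = -2.4981
Δθ = wrap(-2.4981 − 2.3562) = 1.4289; ω₁ = Δθ/dt₁ = 1.4289
distance = √((-3.5−-1.5)² + (-2.5−-1)²) = 2.5000; v₂ = distance/dt₂ = 1.6667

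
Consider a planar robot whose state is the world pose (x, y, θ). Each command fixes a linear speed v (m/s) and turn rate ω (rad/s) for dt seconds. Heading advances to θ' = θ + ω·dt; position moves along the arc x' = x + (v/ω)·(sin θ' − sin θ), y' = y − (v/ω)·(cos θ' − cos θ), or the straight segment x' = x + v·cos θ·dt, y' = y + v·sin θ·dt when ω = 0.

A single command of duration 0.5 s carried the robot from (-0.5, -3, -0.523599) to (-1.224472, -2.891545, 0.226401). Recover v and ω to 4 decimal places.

Δθ = 0.226401 − -0.523599 = 0.750000
ω = Δθ/dt = 0.750000/0.5 = 1.5000
R = Δx/(sin θ' − sin θ) = -1.0000
v = R·ω = -1.0000·1.5000 = -1.5000

v = -1.5000, ω = 1.5000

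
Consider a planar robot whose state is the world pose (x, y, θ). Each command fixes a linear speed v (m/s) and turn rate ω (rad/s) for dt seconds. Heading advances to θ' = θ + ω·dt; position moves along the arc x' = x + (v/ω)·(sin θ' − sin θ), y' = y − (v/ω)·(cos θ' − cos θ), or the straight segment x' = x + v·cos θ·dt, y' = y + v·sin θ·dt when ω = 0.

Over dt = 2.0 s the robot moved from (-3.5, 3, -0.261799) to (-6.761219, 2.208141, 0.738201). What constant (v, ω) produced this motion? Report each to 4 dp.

v = -1.7500, ω = 0.5000

Δθ = 0.738201 − -0.261799 = 1.000000
ω = Δθ/dt = 1.000000/2.0 = 0.5000
R = Δx/(sin θ' − sin θ) = -3.5000
v = R·ω = -3.5000·0.5000 = -1.7500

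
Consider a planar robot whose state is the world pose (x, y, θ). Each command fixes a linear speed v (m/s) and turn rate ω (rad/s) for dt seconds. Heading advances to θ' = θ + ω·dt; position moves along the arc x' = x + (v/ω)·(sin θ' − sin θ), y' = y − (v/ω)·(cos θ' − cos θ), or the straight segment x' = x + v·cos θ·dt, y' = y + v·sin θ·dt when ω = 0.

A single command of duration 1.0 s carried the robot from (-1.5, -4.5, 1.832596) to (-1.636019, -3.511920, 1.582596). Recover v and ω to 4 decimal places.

v = 1.0000, ω = -0.2500

Δθ = 1.582596 − 1.832596 = -0.250000
ω = Δθ/dt = -0.250000/1.0 = -0.2500
R = −Δy/(cos θ' − cos θ) = -4.0000
v = R·ω = -4.0000·-0.2500 = 1.0000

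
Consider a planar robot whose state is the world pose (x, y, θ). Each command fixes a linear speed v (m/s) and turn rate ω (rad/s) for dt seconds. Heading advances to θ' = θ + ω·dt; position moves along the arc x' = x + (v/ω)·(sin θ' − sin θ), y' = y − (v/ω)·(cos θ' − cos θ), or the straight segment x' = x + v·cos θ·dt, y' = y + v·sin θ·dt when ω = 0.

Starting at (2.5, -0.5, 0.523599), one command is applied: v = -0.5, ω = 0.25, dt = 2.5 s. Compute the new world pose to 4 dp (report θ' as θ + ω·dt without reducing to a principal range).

θ' = 0.5236 + 0.25·2.5 = 1.1486
R = v/ω = -0.5/0.25 = -2.0000
x' = 2.5 + -2.0000·(sin 1.1486 − sin 0.5236) = 1.6756
y' = -0.5 − -2.0000·(cos 1.1486 − cos 0.5236) = -1.4125

(1.6756, -1.4125, 1.1486)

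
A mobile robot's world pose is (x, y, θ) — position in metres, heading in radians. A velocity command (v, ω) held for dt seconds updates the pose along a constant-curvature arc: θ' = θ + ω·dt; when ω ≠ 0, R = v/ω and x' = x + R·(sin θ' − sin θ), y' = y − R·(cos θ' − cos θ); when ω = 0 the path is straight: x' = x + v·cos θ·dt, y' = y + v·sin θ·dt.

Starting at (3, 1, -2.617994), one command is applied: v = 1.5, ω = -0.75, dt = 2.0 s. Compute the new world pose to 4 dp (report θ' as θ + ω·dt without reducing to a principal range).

(0.3430, 1.6120, -4.1180)

θ' = -2.6180 + -0.75·2.0 = -4.1180
R = v/ω = 1.5/-0.75 = -2.0000
x' = 3 + -2.0000·(sin -4.1180 − sin -2.6180) = 0.3430
y' = 1 − -2.0000·(cos -4.1180 − cos -2.6180) = 1.6120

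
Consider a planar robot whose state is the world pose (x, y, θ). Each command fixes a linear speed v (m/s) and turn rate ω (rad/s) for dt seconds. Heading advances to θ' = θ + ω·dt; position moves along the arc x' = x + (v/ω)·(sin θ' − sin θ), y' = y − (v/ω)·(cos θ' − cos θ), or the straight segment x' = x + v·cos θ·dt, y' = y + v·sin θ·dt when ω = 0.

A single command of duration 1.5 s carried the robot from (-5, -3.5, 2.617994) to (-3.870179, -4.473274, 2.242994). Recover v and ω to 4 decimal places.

Δθ = 2.242994 − 2.617994 = -0.375000
ω = Δθ/dt = -0.375000/1.5 = -0.2500
R = Δx/(sin θ' − sin θ) = 4.0000
v = R·ω = 4.0000·-0.2500 = -1.0000

v = -1.0000, ω = -0.2500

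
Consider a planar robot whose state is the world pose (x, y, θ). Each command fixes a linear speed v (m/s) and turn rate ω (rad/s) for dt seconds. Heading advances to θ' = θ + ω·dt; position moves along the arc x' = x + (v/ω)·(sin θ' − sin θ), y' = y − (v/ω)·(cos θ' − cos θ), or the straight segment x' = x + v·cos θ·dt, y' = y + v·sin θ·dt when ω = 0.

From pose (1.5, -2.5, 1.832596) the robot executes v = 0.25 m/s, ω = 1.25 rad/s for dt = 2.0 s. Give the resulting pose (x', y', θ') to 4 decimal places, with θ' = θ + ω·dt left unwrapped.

θ' = 1.8326 + 1.25·2.0 = 4.3326
R = v/ω = 0.25/1.25 = 0.2000
x' = 1.5 + 0.2000·(sin 4.3326 − sin 1.8326) = 1.1211
y' = -2.5 − 0.2000·(cos 4.3326 − cos 1.8326) = -2.4776

(1.1211, -2.4776, 4.3326)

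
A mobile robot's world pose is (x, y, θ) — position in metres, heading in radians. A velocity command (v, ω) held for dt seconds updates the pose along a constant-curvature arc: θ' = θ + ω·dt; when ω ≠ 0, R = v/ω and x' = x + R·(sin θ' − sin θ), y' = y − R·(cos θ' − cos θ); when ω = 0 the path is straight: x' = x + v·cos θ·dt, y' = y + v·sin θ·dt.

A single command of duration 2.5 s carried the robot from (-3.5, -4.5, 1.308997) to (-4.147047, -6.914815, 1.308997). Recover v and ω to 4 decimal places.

Δθ = 1.308997 − 1.308997 = 0.000000
ω = Δθ/dt = 0.000000/2.5 = 0.0000
ω = 0 → v = (Δx·cos θ + Δy·sin θ)/dt = -1.0000

v = -1.0000, ω = 0.0000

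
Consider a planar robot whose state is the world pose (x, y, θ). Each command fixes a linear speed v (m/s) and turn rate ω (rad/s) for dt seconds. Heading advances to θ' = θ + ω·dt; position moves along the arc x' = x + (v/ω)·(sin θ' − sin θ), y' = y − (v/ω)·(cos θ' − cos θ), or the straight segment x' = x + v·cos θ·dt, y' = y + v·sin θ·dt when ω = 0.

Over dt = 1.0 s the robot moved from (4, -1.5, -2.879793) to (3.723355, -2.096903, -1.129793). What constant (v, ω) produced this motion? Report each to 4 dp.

Δθ = -1.129793 − -2.879793 = 1.750000
ω = Δθ/dt = 1.750000/1.0 = 1.7500
R = −Δy/(cos θ' − cos θ) = 0.4286
v = R·ω = 0.4286·1.7500 = 0.7500

v = 0.7500, ω = 1.7500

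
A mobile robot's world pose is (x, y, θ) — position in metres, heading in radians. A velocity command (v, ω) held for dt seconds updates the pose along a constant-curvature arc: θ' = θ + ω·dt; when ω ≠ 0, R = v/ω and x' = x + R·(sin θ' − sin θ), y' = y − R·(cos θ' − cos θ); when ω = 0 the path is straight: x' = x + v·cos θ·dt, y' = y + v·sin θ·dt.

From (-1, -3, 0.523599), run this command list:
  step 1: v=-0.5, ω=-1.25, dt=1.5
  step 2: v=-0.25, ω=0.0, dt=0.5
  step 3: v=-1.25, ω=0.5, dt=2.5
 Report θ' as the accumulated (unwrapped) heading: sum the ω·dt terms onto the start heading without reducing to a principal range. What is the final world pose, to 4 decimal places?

(-3.8046, -0.6756, -0.1014)

step 1: θ'=-1.3514 (R=0.4000) → pose (-1.5904, -2.7406, -1.3514)
step 2: θ'=-1.3514 (straight) → pose (-1.6176, -2.6186, -1.3514)
step 3: θ'=-0.1014 (R=-2.5000) → pose (-3.8046, -0.6756, -0.1014)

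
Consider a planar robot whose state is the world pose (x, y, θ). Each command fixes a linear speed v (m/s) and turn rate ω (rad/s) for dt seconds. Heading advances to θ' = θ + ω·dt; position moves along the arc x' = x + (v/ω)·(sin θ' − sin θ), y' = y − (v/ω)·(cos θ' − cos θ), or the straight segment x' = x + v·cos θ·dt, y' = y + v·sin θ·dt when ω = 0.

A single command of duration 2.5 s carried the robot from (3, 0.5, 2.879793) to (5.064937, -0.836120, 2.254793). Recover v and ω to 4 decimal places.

Δθ = 2.254793 − 2.879793 = -0.625000
ω = Δθ/dt = -0.625000/2.5 = -0.2500
R = Δx/(sin θ' − sin θ) = 4.0000
v = R·ω = 4.0000·-0.2500 = -1.0000

v = -1.0000, ω = -0.2500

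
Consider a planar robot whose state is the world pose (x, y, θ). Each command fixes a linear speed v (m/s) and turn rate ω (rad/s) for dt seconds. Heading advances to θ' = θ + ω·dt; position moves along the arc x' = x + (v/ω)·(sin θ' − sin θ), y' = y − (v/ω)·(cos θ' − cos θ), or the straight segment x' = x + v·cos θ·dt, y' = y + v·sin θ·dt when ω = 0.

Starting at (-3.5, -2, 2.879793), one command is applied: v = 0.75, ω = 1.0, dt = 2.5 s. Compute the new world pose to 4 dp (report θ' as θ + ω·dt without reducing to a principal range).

(-4.2832, -3.1887, 5.3798)

θ' = 2.8798 + 1.0·2.5 = 5.3798
R = v/ω = 0.75/1.0 = 0.7500
x' = -3.5 + 0.7500·(sin 5.3798 − sin 2.8798) = -4.2832
y' = -2 − 0.7500·(cos 5.3798 − cos 2.8798) = -3.1887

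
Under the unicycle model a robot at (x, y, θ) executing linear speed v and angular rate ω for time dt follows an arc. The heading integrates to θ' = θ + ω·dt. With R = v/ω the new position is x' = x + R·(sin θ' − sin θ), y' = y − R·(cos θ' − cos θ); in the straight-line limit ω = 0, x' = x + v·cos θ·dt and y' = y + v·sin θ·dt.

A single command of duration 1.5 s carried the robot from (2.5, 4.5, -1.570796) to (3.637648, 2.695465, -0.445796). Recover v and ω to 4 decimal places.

v = 1.5000, ω = 0.7500

Δθ = -0.445796 − -1.570796 = 1.125000
ω = Δθ/dt = 1.125000/1.5 = 0.7500
R = −Δy/(cos θ' − cos θ) = 2.0000
v = R·ω = 2.0000·0.7500 = 1.5000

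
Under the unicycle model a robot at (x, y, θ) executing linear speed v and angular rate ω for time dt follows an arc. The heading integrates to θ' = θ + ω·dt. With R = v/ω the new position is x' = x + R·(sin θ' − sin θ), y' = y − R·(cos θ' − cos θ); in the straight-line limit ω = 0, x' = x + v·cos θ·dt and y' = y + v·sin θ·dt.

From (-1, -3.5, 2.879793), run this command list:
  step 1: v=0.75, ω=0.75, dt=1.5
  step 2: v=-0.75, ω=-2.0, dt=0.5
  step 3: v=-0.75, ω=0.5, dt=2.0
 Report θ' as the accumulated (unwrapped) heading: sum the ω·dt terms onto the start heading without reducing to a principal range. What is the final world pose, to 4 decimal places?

step 1: θ'=4.0048 (R=1.0000) → pose (-2.0187, -3.8159, 4.0048)
step 2: θ'=3.0048 (R=0.3750) → pose (-1.6826, -3.6882, 3.0048)
step 3: θ'=4.0048 (R=-1.5000) → pose (-0.3382, -3.1772, 4.0048)

(-0.3382, -3.1772, 4.0048)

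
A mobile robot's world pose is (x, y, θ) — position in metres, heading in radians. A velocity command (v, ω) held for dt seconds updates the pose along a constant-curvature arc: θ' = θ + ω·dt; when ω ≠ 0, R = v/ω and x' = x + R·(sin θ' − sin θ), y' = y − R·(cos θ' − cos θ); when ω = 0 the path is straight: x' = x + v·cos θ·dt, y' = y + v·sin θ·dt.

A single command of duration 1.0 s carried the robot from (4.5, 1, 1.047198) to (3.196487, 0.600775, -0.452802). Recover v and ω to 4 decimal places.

Δθ = -0.452802 − 1.047198 = -1.500000
ω = Δθ/dt = -1.500000/1.0 = -1.5000
R = Δx/(sin θ' − sin θ) = 1.0000
v = R·ω = 1.0000·-1.5000 = -1.5000

v = -1.5000, ω = -1.5000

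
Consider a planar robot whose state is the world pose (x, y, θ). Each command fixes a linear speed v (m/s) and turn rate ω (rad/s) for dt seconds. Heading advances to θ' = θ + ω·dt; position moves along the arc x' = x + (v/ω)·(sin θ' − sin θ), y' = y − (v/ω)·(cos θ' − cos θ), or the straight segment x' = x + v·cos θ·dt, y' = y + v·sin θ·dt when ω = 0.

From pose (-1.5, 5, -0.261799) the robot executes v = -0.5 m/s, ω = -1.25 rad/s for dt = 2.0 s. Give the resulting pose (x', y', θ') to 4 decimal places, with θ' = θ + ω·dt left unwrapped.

(-1.5448, 5.7579, -2.7618)

θ' = -0.2618 + -1.25·2.0 = -2.7618
R = v/ω = -0.5/-1.25 = 0.4000
x' = -1.5 + 0.4000·(sin -2.7618 − sin -0.2618) = -1.5448
y' = 5 − 0.4000·(cos -2.7618 − cos -0.2618) = 5.7579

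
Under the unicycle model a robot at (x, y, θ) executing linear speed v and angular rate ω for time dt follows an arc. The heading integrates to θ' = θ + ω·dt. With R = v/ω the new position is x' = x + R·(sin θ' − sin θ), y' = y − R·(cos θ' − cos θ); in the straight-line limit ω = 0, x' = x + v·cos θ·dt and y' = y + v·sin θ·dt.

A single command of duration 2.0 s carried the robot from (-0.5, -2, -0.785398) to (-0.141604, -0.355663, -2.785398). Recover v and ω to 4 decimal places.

Δθ = -2.785398 − -0.785398 = -2.000000
ω = Δθ/dt = -2.000000/2.0 = -1.0000
R = −Δy/(cos θ' − cos θ) = 1.0000
v = R·ω = 1.0000·-1.0000 = -1.0000

v = -1.0000, ω = -1.0000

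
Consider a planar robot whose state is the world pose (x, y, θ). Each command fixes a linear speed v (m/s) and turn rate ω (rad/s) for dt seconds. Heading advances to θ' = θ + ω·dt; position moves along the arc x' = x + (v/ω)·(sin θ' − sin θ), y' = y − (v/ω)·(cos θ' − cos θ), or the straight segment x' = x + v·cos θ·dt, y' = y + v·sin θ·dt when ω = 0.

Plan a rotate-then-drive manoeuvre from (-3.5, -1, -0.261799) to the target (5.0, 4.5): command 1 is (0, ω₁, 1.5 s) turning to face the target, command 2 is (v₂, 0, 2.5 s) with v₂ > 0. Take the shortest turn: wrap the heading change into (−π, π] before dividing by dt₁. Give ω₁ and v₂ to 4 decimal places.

heading to target = atan2(4.5−-1, 5−-3.5) = 0.5743
Δθ = wrap(0.5743 − -0.2618) = 0.8361; ω₁ = Δθ/dt₁ = 0.5574
distance = √((5−-3.5)² + (4.5−-1)²) = 10.1242; v₂ = distance/dt₂ = 4.0497

ω₁ = 0.5574, v₂ = 4.0497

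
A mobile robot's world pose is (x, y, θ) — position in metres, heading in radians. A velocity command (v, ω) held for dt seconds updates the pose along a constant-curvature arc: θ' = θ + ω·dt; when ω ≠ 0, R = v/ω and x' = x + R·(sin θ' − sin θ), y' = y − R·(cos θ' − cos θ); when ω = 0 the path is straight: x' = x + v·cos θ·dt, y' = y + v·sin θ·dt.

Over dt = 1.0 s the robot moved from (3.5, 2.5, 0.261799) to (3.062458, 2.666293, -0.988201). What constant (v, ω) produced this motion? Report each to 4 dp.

Δθ = -0.988201 − 0.261799 = -1.250000
ω = Δθ/dt = -1.250000/1.0 = -1.2500
R = Δx/(sin θ' − sin θ) = 0.4000
v = R·ω = 0.4000·-1.2500 = -0.5000

v = -0.5000, ω = -1.2500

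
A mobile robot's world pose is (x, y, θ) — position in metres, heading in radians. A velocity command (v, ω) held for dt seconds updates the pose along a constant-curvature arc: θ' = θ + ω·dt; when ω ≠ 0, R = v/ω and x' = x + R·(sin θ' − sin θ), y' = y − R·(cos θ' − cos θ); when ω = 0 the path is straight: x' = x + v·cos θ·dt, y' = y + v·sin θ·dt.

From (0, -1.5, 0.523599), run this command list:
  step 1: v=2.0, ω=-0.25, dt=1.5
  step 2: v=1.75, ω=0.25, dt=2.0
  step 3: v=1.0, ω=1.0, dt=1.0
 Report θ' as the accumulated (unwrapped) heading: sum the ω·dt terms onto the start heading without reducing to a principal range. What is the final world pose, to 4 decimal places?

(6.4006, 1.7026, 1.6486)

step 1: θ'=0.1486 (R=-8.0000) → pose (2.8156, -0.5164, 0.1486)
step 2: θ'=0.6486 (R=7.0000) → pose (6.0077, 0.8280, 0.6486)
step 3: θ'=1.6486 (R=1.0000) → pose (6.4006, 1.7026, 1.6486)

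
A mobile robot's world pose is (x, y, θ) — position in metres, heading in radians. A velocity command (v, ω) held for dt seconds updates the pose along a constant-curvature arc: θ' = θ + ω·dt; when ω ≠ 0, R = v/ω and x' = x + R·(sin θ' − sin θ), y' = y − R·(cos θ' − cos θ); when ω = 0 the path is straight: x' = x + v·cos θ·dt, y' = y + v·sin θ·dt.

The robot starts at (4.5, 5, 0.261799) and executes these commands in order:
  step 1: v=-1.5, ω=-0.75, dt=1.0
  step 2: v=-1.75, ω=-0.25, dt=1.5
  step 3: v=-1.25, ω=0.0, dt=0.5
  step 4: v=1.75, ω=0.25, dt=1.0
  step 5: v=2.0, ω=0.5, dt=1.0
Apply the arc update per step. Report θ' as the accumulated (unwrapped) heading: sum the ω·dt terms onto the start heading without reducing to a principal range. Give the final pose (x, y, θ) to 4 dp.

(3.7430, 5.3949, -0.1132)

step 1: θ'=-0.4882 (R=2.0000) → pose (3.0443, 5.1655, -0.4882)
step 2: θ'=-0.8632 (R=7.0000) → pose (1.0081, 6.7977, -0.8632)
step 3: θ'=-0.8632 (straight) → pose (0.6018, 7.2726, -0.8632)
step 4: θ'=-0.6132 (R=7.0000) → pose (1.8929, 6.0980, -0.6132)
step 5: θ'=-0.1132 (R=4.0000) → pose (3.7430, 5.3949, -0.1132)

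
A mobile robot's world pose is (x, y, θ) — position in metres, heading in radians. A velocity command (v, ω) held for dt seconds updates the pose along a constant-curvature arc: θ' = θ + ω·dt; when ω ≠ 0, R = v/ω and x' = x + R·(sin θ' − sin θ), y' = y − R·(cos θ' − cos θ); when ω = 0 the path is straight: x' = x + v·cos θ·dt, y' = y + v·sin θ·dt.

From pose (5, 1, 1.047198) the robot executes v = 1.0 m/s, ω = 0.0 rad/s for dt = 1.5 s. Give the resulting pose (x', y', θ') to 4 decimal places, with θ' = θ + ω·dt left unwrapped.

θ' = 1.0472 + 0.0·1.5 = 1.0472
ω = 0 → straight: x' = 5 + 1.0·cos(1.0472)·1.5 = 5.7500
y' = 1 + 1.0·sin(1.0472)·1.5 = 2.2990

(5.7500, 2.2990, 1.0472)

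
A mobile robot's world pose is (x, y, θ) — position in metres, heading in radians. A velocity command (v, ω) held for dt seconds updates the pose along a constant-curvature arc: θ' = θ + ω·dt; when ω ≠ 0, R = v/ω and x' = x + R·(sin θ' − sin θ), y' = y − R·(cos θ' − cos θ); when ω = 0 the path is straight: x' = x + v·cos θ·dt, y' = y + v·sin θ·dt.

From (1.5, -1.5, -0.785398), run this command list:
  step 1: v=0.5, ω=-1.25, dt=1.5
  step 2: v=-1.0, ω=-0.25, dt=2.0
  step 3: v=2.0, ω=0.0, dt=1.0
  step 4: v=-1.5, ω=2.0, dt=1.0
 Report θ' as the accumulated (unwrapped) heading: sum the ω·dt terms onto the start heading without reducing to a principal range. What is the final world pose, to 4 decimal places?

(2.0310, -0.5972, -1.1604)

step 1: θ'=-2.6604 (R=-0.4000) → pose (1.4023, -2.1374, -2.6604)
step 2: θ'=-3.1604 (R=4.0000) → pose (3.3289, -1.6839, -3.1604)
step 3: θ'=-3.1604 (straight) → pose (1.3292, -1.6463, -3.1604)
step 4: θ'=-1.1604 (R=-0.7500) → pose (2.0310, -0.5972, -1.1604)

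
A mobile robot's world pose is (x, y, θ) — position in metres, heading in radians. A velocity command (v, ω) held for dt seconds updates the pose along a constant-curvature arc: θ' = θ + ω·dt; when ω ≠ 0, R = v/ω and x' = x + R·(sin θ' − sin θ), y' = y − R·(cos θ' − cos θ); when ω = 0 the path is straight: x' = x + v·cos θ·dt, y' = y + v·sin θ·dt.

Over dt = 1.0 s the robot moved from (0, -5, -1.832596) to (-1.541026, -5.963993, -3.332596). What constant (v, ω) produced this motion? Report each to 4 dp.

v = 2.0000, ω = -1.5000

Δθ = -3.332596 − -1.832596 = -1.500000
ω = Δθ/dt = -1.500000/1.0 = -1.5000
R = Δx/(sin θ' − sin θ) = -1.3333
v = R·ω = -1.3333·-1.5000 = 2.0000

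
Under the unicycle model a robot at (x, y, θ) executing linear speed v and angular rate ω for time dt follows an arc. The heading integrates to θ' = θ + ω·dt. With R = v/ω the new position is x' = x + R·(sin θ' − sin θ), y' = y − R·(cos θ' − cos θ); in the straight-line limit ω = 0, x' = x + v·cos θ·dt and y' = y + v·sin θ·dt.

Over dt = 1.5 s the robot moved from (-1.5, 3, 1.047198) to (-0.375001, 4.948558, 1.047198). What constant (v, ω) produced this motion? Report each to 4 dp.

Δθ = 1.047198 − 1.047198 = 0.000000
ω = Δθ/dt = 0.000000/1.5 = 0.0000
ω = 0 → v = (Δx·cos θ + Δy·sin θ)/dt = 1.5000

v = 1.5000, ω = 0.0000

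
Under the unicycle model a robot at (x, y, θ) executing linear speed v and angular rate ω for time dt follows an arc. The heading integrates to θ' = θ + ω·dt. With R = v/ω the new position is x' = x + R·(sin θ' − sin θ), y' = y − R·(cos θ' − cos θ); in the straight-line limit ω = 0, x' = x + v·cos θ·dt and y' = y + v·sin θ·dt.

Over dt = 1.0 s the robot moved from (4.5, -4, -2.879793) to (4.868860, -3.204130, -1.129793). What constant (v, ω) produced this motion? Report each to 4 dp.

v = -1.0000, ω = 1.7500

Δθ = -1.129793 − -2.879793 = 1.750000
ω = Δθ/dt = 1.750000/1.0 = 1.7500
R = −Δy/(cos θ' − cos θ) = -0.5714
v = R·ω = -0.5714·1.7500 = -1.0000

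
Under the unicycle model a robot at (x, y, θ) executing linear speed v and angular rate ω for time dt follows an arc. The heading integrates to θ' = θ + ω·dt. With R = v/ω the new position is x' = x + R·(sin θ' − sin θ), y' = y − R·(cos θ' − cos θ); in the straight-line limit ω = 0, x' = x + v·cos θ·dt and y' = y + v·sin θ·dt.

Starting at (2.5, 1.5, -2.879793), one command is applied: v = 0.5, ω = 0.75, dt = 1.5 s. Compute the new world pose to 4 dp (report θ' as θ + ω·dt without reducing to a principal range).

(2.0171, 0.9780, -1.7548)

θ' = -2.8798 + 0.75·1.5 = -1.7548
R = v/ω = 0.5/0.75 = 0.6667
x' = 2.5 + 0.6667·(sin -1.7548 − sin -2.8798) = 2.0171
y' = 1.5 − 0.6667·(cos -1.7548 − cos -2.8798) = 0.9780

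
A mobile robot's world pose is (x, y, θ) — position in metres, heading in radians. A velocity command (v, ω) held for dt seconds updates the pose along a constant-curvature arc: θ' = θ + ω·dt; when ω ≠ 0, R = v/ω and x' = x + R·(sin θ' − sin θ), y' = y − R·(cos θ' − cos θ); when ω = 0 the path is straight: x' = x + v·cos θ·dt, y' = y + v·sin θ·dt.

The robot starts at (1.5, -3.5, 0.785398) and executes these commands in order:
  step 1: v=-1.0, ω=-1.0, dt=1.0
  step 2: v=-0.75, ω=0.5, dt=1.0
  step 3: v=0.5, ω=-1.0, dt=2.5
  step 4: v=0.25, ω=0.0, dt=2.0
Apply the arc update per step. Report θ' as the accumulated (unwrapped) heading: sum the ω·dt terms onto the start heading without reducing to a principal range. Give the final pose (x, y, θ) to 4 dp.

step 1: θ'=-0.2146 (R=1.0000) → pose (0.5799, -3.7700, -0.2146)
step 2: θ'=0.2854 (R=-1.5000) → pose (-0.1618, -3.7962, 0.2854)
step 3: θ'=-2.2146 (R=-0.5000) → pose (0.3789, -4.5761, -2.2146)
step 4: θ'=-2.2146 (straight) → pose (0.0787, -4.9760, -2.2146)

(0.0787, -4.9760, -2.2146)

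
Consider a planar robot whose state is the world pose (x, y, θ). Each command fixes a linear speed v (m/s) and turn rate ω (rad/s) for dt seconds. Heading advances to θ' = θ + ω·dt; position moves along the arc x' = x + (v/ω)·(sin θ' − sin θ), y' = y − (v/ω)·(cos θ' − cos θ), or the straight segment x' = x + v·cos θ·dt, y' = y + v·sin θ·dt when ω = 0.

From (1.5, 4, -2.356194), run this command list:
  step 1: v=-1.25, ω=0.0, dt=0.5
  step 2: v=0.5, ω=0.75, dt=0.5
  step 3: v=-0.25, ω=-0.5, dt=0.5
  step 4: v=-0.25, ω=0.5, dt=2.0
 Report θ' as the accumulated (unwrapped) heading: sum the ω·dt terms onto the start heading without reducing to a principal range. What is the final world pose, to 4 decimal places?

(1.9422, 4.8170, -1.2312)

step 1: θ'=-2.3562 (straight) → pose (1.9419, 4.4419, -2.3562)
step 2: θ'=-1.9812 (R=0.6667) → pose (1.8020, 4.2365, -1.9812)
step 3: θ'=-2.2312 (R=0.5000) → pose (1.8656, 4.3437, -2.2312)
step 4: θ'=-1.2312 (R=-0.5000) → pose (1.9422, 4.8170, -1.2312)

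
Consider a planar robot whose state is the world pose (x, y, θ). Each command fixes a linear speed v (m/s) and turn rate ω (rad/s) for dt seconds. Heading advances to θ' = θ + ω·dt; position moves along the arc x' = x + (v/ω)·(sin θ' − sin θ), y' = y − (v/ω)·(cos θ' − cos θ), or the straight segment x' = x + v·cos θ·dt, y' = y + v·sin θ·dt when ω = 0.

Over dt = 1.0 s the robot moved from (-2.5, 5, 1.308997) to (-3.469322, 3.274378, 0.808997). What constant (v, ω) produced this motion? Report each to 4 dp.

v = -2.0000, ω = -0.5000

Δθ = 0.808997 − 1.308997 = -0.500000
ω = Δθ/dt = -0.500000/1.0 = -0.5000
R = −Δy/(cos θ' − cos θ) = 4.0000
v = R·ω = 4.0000·-0.5000 = -2.0000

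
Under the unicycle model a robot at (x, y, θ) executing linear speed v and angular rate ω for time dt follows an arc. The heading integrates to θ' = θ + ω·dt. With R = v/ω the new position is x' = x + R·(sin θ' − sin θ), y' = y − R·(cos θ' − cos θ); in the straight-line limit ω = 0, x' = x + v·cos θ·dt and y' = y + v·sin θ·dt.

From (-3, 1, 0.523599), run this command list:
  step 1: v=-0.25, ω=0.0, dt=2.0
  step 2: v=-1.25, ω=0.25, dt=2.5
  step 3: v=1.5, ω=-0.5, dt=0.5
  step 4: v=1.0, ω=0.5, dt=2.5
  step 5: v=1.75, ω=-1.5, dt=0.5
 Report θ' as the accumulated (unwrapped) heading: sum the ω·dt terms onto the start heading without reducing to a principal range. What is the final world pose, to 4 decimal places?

(-5.1665, 2.2824, 1.3986)

step 1: θ'=0.5236 (straight) → pose (-3.4330, 0.7500, 0.5236)
step 2: θ'=1.1486 (R=-5.0000) → pose (-5.4940, -1.5313, 1.1486)
step 3: θ'=0.8986 (R=-3.0000) → pose (-5.1048, -0.8925, 0.8986)
step 4: θ'=2.1486 (R=2.0000) → pose (-4.9943, 1.4453, 2.1486)
step 5: θ'=1.3986 (R=-1.1667) → pose (-5.1665, 2.2824, 1.3986)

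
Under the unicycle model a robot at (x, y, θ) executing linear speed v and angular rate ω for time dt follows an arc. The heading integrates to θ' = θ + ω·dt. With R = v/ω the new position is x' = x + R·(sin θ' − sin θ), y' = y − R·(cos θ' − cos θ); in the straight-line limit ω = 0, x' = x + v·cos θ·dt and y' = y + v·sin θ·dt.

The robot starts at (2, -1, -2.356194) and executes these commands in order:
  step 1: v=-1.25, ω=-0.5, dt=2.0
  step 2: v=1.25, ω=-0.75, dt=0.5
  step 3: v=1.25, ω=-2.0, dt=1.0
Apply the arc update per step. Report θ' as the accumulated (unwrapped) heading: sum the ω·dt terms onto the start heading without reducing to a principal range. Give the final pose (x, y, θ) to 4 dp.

step 1: θ'=-3.3562 (R=2.5000) → pose (4.3002, -0.3251, -3.3562)
step 2: θ'=-3.7312 (R=-1.6667) → pose (3.7284, -0.0819, -3.7312)
step 3: θ'=-5.7312 (R=-0.6250) → pose (3.7482, 0.9697, -5.7312)

(3.7482, 0.9697, -5.7312)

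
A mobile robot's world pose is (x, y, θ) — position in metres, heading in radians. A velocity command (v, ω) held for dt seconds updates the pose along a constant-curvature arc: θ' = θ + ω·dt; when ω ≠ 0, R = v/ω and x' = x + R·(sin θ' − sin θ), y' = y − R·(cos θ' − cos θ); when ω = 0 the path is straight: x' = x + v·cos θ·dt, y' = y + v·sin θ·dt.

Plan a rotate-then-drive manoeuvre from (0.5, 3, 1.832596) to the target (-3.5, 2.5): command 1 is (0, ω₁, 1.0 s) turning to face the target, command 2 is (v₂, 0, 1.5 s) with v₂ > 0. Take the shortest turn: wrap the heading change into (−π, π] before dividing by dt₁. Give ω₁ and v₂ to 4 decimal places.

heading to target = atan2(2.5−3, -3.5−0.5) = -3.0172
Δθ = wrap(-3.0172 − 1.8326) = 1.4334; ω₁ = Δθ/dt₁ = 1.4334
distance = √((-3.5−0.5)² + (2.5−3)²) = 4.0311; v₂ = distance/dt₂ = 2.6874

ω₁ = 1.4334, v₂ = 2.6874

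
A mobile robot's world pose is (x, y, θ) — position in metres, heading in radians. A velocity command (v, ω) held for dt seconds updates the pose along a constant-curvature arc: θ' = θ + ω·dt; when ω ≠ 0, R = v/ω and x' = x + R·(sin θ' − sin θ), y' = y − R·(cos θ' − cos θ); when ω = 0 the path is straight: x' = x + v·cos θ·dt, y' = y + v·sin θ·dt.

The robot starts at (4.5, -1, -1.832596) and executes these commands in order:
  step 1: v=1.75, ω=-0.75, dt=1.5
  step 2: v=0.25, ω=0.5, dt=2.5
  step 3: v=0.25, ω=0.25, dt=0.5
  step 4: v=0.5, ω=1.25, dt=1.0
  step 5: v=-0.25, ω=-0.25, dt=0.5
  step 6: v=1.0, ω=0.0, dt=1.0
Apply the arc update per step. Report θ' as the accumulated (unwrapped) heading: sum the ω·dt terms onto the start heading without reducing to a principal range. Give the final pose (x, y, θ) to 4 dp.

(3.3112, -4.0145, -0.4576)

step 1: θ'=-2.9576 (R=-2.3333) → pose (2.6731, -2.6900, -2.9576)
step 2: θ'=-1.7076 (R=0.5000) → pose (2.2692, -3.1134, -1.7076)
step 3: θ'=-1.5826 (R=1.0000) → pose (2.2600, -3.2380, -1.5826)
step 4: θ'=-0.3326 (R=0.4000) → pose (2.5293, -3.6208, -0.3326)
step 5: θ'=-0.4576 (R=1.0000) → pose (2.4140, -3.5727, -0.4576)
step 6: θ'=-0.4576 (straight) → pose (3.3112, -4.0145, -0.4576)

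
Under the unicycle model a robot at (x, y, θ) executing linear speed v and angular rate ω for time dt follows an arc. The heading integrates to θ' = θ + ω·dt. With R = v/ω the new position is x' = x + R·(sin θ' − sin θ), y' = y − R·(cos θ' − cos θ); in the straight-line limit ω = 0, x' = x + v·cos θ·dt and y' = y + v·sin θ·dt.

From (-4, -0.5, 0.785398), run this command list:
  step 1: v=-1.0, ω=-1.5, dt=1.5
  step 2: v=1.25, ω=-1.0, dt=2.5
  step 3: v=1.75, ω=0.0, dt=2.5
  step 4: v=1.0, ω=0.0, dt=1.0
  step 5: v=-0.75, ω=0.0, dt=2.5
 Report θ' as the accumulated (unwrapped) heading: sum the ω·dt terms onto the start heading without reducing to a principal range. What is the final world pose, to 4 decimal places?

(-9.6738, 1.4844, -3.9646)

step 1: θ'=-1.4646 (R=0.6667) → pose (-5.1343, -0.0993, -1.4646)
step 2: θ'=-3.9646 (R=-1.2500) → pose (-7.2938, -1.0818, -3.9646)
step 3: θ'=-3.9646 (straight) → pose (-10.2688, 2.1260, -3.9646)
step 4: θ'=-3.9646 (straight) → pose (-10.9489, 2.8592, -3.9646)
step 5: θ'=-3.9646 (straight) → pose (-9.6738, 1.4844, -3.9646)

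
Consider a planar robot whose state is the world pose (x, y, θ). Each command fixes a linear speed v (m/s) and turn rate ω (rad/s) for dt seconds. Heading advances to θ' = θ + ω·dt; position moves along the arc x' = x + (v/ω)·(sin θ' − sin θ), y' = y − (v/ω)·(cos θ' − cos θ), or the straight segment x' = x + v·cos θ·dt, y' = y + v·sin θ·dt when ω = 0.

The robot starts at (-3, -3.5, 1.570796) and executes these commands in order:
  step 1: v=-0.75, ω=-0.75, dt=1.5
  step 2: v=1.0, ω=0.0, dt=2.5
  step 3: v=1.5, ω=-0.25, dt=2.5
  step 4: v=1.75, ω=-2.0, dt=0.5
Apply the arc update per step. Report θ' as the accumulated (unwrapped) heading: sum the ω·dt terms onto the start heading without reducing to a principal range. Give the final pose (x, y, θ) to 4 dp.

step 1: θ'=0.4458 (R=1.0000) → pose (-3.5688, -4.4023, 0.4458)
step 2: θ'=0.4458 (straight) → pose (-1.3132, -3.3243, 0.4458)
step 3: θ'=-0.1792 (R=-6.0000) → pose (2.3434, -2.8340, -0.1792)
step 4: θ'=-1.1792 (R=-0.8750) → pose (2.9962, -3.3611, -1.1792)

(2.9962, -3.3611, -1.1792)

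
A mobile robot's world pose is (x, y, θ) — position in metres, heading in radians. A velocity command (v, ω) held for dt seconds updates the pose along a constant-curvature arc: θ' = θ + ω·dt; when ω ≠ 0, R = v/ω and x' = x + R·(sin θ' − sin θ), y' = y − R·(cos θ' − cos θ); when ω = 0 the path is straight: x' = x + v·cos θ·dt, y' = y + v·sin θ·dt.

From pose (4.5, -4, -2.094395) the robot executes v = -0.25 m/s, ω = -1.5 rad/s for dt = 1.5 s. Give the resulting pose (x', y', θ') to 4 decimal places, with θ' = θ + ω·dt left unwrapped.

(4.7998, -4.0234, -4.3444)

θ' = -2.0944 + -1.5·1.5 = -4.3444
R = v/ω = -0.25/-1.5 = 0.1667
x' = 4.5 + 0.1667·(sin -4.3444 − sin -2.0944) = 4.7998
y' = -4 − 0.1667·(cos -4.3444 − cos -2.0944) = -4.0234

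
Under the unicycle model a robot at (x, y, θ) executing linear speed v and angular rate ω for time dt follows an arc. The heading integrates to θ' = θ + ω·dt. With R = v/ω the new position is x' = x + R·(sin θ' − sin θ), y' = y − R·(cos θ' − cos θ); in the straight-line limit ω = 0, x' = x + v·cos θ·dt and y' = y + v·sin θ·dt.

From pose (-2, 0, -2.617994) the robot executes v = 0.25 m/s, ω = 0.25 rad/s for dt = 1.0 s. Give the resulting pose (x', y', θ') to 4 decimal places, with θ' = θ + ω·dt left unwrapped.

(-2.1987, -0.1506, -2.3680)

θ' = -2.6180 + 0.25·1.0 = -2.3680
R = v/ω = 0.25/0.25 = 1.0000
x' = -2 + 1.0000·(sin -2.3680 − sin -2.6180) = -2.1987
y' = 0 − 1.0000·(cos -2.3680 − cos -2.6180) = -0.1506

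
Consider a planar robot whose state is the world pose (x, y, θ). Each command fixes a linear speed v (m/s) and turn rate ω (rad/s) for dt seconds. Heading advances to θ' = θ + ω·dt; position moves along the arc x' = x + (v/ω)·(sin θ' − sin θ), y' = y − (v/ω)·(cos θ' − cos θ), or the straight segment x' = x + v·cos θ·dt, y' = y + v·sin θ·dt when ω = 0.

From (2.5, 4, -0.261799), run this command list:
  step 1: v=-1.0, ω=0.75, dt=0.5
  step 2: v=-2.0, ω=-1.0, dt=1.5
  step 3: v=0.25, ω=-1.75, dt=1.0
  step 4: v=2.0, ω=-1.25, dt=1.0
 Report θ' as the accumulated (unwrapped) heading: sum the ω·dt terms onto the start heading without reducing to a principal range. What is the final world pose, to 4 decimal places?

(-1.8512, 6.5774, -4.3868)

step 1: θ'=0.1132 (R=-1.3333) → pose (2.0043, 4.0369, 0.1132)
step 2: θ'=-1.3868 (R=2.0000) → pose (-0.1879, 5.6582, -1.3868)
step 3: θ'=-3.1368 (R=-0.1429) → pose (-0.3276, 5.4892, -3.1368)
step 4: θ'=-4.3868 (R=-1.6000) → pose (-1.8512, 6.5774, -4.3868)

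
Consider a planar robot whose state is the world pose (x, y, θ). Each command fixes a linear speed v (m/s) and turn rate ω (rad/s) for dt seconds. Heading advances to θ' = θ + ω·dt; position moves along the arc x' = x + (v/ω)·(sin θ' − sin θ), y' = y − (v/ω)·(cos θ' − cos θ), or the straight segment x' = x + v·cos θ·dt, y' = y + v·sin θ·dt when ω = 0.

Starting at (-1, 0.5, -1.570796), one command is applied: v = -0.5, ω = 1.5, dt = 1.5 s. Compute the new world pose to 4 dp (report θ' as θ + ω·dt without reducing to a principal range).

θ' = -1.5708 + 1.5·1.5 = 0.6792
R = v/ω = -0.5/1.5 = -0.3333
x' = -1 + -0.3333·(sin 0.6792 − sin -1.5708) = -1.5427
y' = 0.5 − -0.3333·(cos 0.6792 − cos -1.5708) = 0.7594

(-1.5427, 0.7594, 0.6792)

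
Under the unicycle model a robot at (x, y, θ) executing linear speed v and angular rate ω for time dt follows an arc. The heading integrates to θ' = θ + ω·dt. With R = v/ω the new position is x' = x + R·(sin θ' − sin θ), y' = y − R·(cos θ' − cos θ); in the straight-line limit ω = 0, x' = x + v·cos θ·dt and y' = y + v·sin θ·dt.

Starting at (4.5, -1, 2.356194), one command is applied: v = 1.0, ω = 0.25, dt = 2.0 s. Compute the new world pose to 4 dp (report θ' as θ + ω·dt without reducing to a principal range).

θ' = 2.3562 + 0.25·2.0 = 2.8562
R = v/ω = 1.0/0.25 = 4.0000
x' = 4.5 + 4.0000·(sin 2.8562 − sin 2.3562) = 2.7977
y' = -1 − 4.0000·(cos 2.8562 − cos 2.3562) = 0.0098

(2.7977, 0.0098, 2.8562)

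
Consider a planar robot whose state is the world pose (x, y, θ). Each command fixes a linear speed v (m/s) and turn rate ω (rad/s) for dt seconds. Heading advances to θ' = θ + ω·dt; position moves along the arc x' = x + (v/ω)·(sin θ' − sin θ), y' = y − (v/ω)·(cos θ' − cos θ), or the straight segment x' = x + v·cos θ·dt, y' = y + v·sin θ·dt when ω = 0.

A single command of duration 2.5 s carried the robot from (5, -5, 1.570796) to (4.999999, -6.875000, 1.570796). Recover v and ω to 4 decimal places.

Δθ = 1.570796 − 1.570796 = 0.000000
ω = Δθ/dt = 0.000000/2.5 = 0.0000
ω = 0 → v = (Δx·cos θ + Δy·sin θ)/dt = -0.7500

v = -0.7500, ω = 0.0000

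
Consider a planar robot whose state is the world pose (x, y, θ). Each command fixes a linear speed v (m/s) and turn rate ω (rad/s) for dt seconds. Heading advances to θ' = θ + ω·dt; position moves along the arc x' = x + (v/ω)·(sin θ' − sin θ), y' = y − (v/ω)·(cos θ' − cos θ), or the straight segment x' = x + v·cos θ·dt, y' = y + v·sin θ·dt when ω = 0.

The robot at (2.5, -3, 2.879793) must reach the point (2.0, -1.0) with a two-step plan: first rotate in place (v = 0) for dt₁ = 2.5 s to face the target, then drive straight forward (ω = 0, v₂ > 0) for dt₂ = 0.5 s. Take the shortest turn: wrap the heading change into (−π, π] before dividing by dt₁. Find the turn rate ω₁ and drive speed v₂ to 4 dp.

ω₁ = -0.4256, v₂ = 4.1231

heading to target = atan2(-1−-3, 2−2.5) = 1.8158
Δθ = wrap(1.8158 − 2.8798) = -1.0640; ω₁ = Δθ/dt₁ = -0.4256
distance = √((2−2.5)² + (-1−-3)²) = 2.0616; v₂ = distance/dt₂ = 4.1231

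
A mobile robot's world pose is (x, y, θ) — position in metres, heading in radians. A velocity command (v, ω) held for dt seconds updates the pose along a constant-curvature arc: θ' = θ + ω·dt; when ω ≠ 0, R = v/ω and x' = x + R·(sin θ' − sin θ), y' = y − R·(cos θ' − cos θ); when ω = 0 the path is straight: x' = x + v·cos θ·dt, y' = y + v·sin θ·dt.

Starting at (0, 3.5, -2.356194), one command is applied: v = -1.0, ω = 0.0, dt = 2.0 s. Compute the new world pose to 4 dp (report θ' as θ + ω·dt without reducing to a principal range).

θ' = -2.3562 + 0.0·2.0 = -2.3562
ω = 0 → straight: x' = 0 + -1.0·cos(-2.3562)·2.0 = 1.4142
y' = 3.5 + -1.0·sin(-2.3562)·2.0 = 4.9142

(1.4142, 4.9142, -2.3562)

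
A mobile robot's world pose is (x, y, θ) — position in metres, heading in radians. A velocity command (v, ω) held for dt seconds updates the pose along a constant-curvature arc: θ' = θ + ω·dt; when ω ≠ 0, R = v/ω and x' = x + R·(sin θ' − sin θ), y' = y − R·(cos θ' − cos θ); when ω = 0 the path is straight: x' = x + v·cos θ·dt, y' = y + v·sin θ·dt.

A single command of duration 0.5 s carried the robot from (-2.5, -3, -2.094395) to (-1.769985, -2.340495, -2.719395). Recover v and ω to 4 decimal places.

v = -2.0000, ω = -1.2500

Δθ = -2.719395 − -2.094395 = -0.625000
ω = Δθ/dt = -0.625000/0.5 = -1.2500
R = Δx/(sin θ' − sin θ) = 1.6000
v = R·ω = 1.6000·-1.2500 = -2.0000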